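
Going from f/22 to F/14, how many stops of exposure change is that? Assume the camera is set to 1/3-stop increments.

f/22 → f/20 → f/18 → f/16 → f/14 — count the steps: 4 third-stops = 1 1/3 stops.

1 1/3 stops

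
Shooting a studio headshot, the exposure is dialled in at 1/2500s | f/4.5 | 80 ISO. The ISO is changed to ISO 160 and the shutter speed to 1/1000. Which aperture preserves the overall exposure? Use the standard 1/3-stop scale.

f/10

ISO: 80 → 100 → 125 → 160 — 1 stop higher (brighter).
Shutter speed: 1/2500 → 1/2000 → 1/1600 → 1/1250 → 1/1000 — 1 1/3 stops longer (brighter).
Net change so far: 2 1/3 stops brighter. Offset with the aperture: f/4.5 → f/5 → f/5.6 → f/6.3 → f/7.1 → f/8 → f/9 → f/10.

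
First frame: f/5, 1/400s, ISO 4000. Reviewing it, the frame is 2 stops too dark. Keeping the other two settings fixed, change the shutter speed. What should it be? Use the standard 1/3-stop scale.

Underexposed by 2 stops → need 2 stops brighter.
Shutter speed: 1/400 → 1/320 → 1/250 → 1/200 → 1/160 → 1/125 → 1/100.

1/100s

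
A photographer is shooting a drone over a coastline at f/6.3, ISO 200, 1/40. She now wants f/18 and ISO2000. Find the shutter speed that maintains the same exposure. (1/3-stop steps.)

Aperture: f/6.3 → f/7.1 → f/8 → f/9 → f/10 → f/11 → f/13 → f/14 → f/16 → f/18 — 3 stops smaller aperture (darker).
ISO: 200 → 250 → 320 → 400 → 500 → 640 → 800 → 1000 → 1250 → 1600 → 2000 — 3 1/3 stops raised (brighter).
Net change so far: 1/3 stop brighter. Offset with the shutter speed: 1/40 → 1/50.

1/50s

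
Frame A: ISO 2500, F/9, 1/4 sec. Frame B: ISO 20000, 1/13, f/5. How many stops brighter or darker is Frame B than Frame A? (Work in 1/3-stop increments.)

Aperture: f/9 → f/8 → f/7.1 → f/6.3 → f/5.6 → f/5 — 1 2/3 stops opened up (brighter).
Shutter speed: 1/4 → 1/5 → 1/6 → 1/8 → 1/10 → 1/13 — 1 2/3 stops shorter (darker).
ISO: 2500 → 3200 → 4000 → 5000 → 6400 → 8000 → 10000 → 12800 → 16000 → 20000 — 3 stops raised (brighter).
Net: +1 2/3 −1 2/3 +3 = +3 stops.

3 stops brighter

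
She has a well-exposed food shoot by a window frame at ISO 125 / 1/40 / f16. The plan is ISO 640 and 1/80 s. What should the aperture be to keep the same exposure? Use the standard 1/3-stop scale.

f/25

ISO: 125 → 160 → 200 → 250 → 320 → 400 → 500 → 640 — 2 1/3 stops higher (brighter).
Shutter speed: 1/40 → 1/50 → 1/60 → 1/80 — 1 stop shorter (darker).
Net change so far: 1 1/3 stops brighter. Offset with the aperture: f/16 → f/18 → f/20 → f/22 → f/25.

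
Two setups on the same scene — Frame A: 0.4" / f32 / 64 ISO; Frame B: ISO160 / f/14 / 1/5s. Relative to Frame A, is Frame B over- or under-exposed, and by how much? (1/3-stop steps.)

Aperture: f/32 → f/29 → f/25 → f/22 → f/20 → f/18 → f/16 → f/14 — 2 1/3 stops wider (brighter).
Shutter speed: 0.4 → 0.3 → 1/4 → 1/5 — 1 stop shorter (darker).
ISO: 64 → 80 → 100 → 125 → 160 — 1 1/3 stops raised (brighter).
Net: +2 1/3 −1 +1 1/3 = +2 2/3 stops.

2 2/3 stops brighter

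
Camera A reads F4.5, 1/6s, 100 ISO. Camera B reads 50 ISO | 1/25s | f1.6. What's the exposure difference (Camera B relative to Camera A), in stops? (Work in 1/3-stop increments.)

Aperture: f/4.5 → f/4 → f/3.5 → f/3.2 → f/2.8 → f/2.5 → f/2.2 → f/2 → f/1.8 → f/1.6 — 3 stops larger aperture (brighter).
Shutter speed: 1/6 → 1/8 → 1/10 → 1/13 → 1/15 → 1/20 → 1/25 — 2 stops faster (darker).
ISO: 100 → 80 → 64 → 50 — 1 stop lower (darker).
Net: +3 −2 −1 = 0 stops.

same exposure (0 stops)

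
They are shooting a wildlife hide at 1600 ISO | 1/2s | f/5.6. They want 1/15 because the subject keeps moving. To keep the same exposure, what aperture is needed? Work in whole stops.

Shutter speed: 1/2 → 1/4 → 1/8 → 1/15 — 3 stops shorter (darker).
Need 3 stops brighter from the aperture: f/5.6 → f/4 → f/2.8 → f/2.

f/2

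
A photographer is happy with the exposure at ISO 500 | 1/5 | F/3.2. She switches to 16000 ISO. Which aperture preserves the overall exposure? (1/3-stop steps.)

f/18

ISO: 500 → 640 → 800 → 1000 → 1250 → 1600 → 2000 → 2500 → 3200 → 4000 → 5000 → 6400 → 8000 → 10000 → 12800 → 16000 — 5 stops raised (brighter).
Need 5 stops darker from the aperture: f/3.2 → f/3.5 → f/4 → f/4.5 → f/5 → f/5.6 → f/6.3 → f/7.1 → f/8 → f/9 → f/10 → f/11 → f/13 → f/14 → f/16 → f/18.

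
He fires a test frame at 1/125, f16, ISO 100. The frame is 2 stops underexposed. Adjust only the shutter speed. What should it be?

1/30s

Underexposed by 2 stops → need 2 stops brighter.
Shutter speed: 1/125 → 1/60 → 1/30.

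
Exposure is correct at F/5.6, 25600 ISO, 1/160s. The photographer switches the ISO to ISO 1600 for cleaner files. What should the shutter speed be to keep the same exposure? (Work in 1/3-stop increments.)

1/10s

ISO: 25600 → 20000 → 16000 → 12800 → 10000 → 8000 → 6400 → 5000 → 4000 → 3200 → 2500 → 2000 → 1600 — 4 stops lower (darker).
Need 4 stops brighter from the shutter speed: 1/160 → 1/125 → 1/100 → 1/80 → 1/60 → 1/50 → 1/40 → 1/30 → 1/25 → 1/20 → 1/15 → 1/13 → 1/10.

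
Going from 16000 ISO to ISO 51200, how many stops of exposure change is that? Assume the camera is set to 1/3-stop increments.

16000 → 20000 → 25600 → 32000 → 40000 → 51200 — count the steps: 5 third-stops = 1 2/3 stops.

1 2/3 stops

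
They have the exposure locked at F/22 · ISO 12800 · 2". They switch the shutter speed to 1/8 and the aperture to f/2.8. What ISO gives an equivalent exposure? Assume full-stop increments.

ISO 3200

Shutter speed: 2 → 1 → 1/2 → 1/4 → 1/8 — 4 stops shorter (darker).
Aperture: f/22 → f/16 → f/11 → f/8 → f/5.6 → f/4 → f/2.8 — 6 stops wider (brighter).
Net change so far: 2 stops brighter. Offset with the ISO: 12800 → 6400 → 3200.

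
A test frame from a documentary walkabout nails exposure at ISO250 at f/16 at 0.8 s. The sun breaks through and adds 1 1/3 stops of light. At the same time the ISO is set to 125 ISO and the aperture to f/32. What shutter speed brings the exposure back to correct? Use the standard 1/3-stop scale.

Scene light: 1 1/3 stops brighter.
ISO: 250 → 200 → 160 → 125 — 1 stop dropped (darker).
Aperture: f/16 → f/18 → f/20 → f/22 → f/25 → f/29 → f/32 — 2 stops smaller aperture (darker).
Net so far: 1 2/3 stops darker. Shutter speed: 0.8 → 1 → 1.3 → 1.6 → 2 → 2.5.

2.5 s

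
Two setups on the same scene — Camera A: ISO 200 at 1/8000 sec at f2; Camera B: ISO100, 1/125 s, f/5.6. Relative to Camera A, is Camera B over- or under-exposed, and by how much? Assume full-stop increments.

2 stops brighter

Aperture: f/2 → f/2.8 → f/4 → f/5.6 — 3 stops narrower (darker).
Shutter speed: 1/8000 → 1/4000 → 1/2000 → 1/1000 → 1/500 → 1/250 → 1/125 — 6 stops longer (brighter).
ISO: 200 → 100 — 1 stop lower (darker).
Net: −3 +6 −1 = +2 stops.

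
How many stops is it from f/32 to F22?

1 stop

f/32 → f/22 — count the steps: 1 stop.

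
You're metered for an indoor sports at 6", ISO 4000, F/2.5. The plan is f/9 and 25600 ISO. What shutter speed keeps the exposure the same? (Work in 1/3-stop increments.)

13 s

Aperture: f/2.5 → f/2.8 → f/3.2 → f/3.5 → f/4 → f/4.5 → f/5 → f/5.6 → f/6.3 → f/7.1 → f/8 → f/9 — 3 2/3 stops narrower (darker).
ISO: 4000 → 5000 → 6400 → 8000 → 10000 → 12800 → 16000 → 20000 → 25600 — 2 2/3 stops raised (brighter).
Net change so far: 1 stop darker. Offset with the shutter speed: 6 → 8 → 10 → 13.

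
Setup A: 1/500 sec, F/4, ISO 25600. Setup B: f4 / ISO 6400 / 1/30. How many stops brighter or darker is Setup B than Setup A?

2 stops brighter

Aperture: unchanged.
Shutter speed: 1/500 → 1/250 → 1/125 → 1/60 → 1/30 — 4 stops longer (brighter).
ISO: 25600 → 12800 → 6400 — 2 stops dropped (darker).
Net: +4 −2 = +2 stops.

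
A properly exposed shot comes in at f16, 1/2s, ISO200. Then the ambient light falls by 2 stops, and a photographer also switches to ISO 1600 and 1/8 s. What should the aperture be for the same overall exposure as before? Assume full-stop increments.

Scene light: 2 stops darker.
ISO: 200 → 400 → 800 → 1600 — 3 stops higher (brighter).
Shutter speed: 1/2 → 1/4 → 1/8 — 2 stops faster (darker).
Net so far: 1 stop darker. Aperture: f/16 → f/11.

f/11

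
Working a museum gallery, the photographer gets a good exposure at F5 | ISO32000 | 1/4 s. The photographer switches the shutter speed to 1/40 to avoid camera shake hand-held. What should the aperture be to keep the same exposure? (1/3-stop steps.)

f/1.6

Shutter speed: 1/4 → 1/5 → 1/6 → 1/8 → 1/10 → 1/13 → 1/15 → 1/20 → 1/25 → 1/30 → 1/40 — 3 1/3 stops shorter (darker).
Need 3 1/3 stops brighter from the aperture: f/5 → f/4.5 → f/4 → f/3.5 → f/3.2 → f/2.8 → f/2.5 → f/2.2 → f/2 → f/1.8 → f/1.6.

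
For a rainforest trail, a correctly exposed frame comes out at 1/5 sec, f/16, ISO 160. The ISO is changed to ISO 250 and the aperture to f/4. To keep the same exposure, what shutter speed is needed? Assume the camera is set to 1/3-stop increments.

1/125s

ISO: 160 → 200 → 250 — 2/3 stop raised (brighter).
Aperture: f/16 → f/14 → f/13 → f/11 → f/10 → f/9 → f/8 → f/7.1 → f/6.3 → f/5.6 → f/5 → f/4.5 → f/4 — 4 stops opened up (brighter).
Net change so far: 4 2/3 stops brighter. Offset with the shutter speed: 1/5 → 1/6 → 1/8 → 1/10 → 1/13 → 1/15 → 1/20 → 1/25 → 1/30 → 1/40 → 1/50 → 1/60 → 1/80 → 1/100 → 1/125.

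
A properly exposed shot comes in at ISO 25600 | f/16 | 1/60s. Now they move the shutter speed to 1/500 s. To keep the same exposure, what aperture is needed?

Shutter speed: 1/60 → 1/125 → 1/250 → 1/500 — 3 stops faster (darker).
Need 3 stops brighter from the aperture: f/16 → f/11 → f/8 → f/5.6.

f/5.6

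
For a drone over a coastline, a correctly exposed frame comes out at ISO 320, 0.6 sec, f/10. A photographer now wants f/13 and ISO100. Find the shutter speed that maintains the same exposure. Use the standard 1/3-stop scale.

Aperture: f/10 → f/11 → f/13 — 2/3 stop narrower (darker).
ISO: 320 → 250 → 200 → 160 → 125 → 100 — 1 2/3 stops lower (darker).
Net change so far: 2 1/3 stops darker. Offset with the shutter speed: 0.6 → 0.8 → 1 → 1.3 → 1.6 → 2 → 2.5 → 3.2.

3.2 s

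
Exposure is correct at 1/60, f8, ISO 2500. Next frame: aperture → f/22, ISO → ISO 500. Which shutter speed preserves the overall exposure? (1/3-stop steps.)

0.6 s

Aperture: f/8 → f/9 → f/10 → f/11 → f/13 → f/14 → f/16 → f/18 → f/20 → f/22 — 3 stops narrower (darker).
ISO: 2500 → 2000 → 1600 → 1250 → 1000 → 800 → 640 → 500 — 2 1/3 stops lower (darker).
Net change so far: 5 1/3 stops darker. Offset with the shutter speed: 1/60 → 1/50 → 1/40 → 1/30 → 1/25 → 1/20 → 1/15 → 1/13 → 1/10 → 1/8 → 1/6 → 1/5 → 1/4 → 0.3 → 0.4 → 0.5 → 0.6.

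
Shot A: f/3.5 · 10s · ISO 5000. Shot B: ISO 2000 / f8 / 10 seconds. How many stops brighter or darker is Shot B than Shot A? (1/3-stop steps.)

Aperture: f/3.5 → f/4 → f/4.5 → f/5 → f/5.6 → f/6.3 → f/7.1 → f/8 — 2 1/3 stops narrower (darker).
Shutter speed: unchanged.
ISO: 5000 → 4000 → 3200 → 2500 → 2000 — 1 1/3 stops dropped (darker).
Net: −2 1/3 −1 1/3 = −3 2/3 stops.

3 2/3 stops darker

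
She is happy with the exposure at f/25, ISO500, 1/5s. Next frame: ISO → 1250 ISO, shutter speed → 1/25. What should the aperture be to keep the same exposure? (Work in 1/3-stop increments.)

ISO: 500 → 640 → 800 → 1000 → 1250 — 1 1/3 stops raised (brighter).
Shutter speed: 1/5 → 1/6 → 1/8 → 1/10 → 1/13 → 1/15 → 1/20 → 1/25 — 2 1/3 stops faster (darker).
Net change so far: 1 stop darker. Offset with the aperture: f/25 → f/22 → f/20 → f/18.

f/18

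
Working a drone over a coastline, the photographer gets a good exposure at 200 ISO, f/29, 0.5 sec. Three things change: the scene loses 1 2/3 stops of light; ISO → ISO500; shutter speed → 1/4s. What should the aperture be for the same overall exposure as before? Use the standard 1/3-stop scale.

Scene light: 1 2/3 stops darker.
ISO: 200 → 250 → 320 → 400 → 500 — 1 1/3 stops higher (brighter).
Shutter speed: 0.5 → 0.4 → 0.3 → 1/4 — 1 stop faster (darker).
Net so far: 1 1/3 stops darker. Aperture: f/29 → f/25 → f/22 → f/20 → f/18.

f/18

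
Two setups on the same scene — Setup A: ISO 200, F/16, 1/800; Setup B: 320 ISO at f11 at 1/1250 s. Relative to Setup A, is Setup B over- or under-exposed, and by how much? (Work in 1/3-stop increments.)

Aperture: f/16 → f/14 → f/13 → f/11 — 1 stop larger aperture (brighter).
Shutter speed: 1/800 → 1/1000 → 1/1250 — 2/3 stop shorter (darker).
ISO: 200 → 250 → 320 — 2/3 stop raised (brighter).
Net: +1 −2/3 +2/3 = +1 stop.

1 stop brighter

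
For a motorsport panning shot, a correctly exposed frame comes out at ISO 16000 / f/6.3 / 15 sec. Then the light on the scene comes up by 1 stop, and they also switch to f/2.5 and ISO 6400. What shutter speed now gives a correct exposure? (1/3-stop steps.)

Scene light: 1 stop brighter.
Aperture: f/6.3 → f/5.6 → f/5 → f/4.5 → f/4 → f/3.5 → f/3.2 → f/2.8 → f/2.5 — 2 2/3 stops opened up (brighter).
ISO: 16000 → 12800 → 10000 → 8000 → 6400 — 1 1/3 stops lower (darker).
Net so far: 2 1/3 stops brighter. Shutter speed: 15 → 13 → 10 → 8 → 6 → 5 → 4 → 3.2.

3.2 s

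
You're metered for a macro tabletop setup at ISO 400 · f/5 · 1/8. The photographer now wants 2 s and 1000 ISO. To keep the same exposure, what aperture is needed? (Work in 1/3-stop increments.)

Shutter speed: 1/8 → 1/6 → 1/5 → 1/4 → 0.3 → 0.4 → 0.5 → 0.6 → 0.8 → 1 → 1.3 → 1.6 → 2 — 4 stops longer (brighter).
ISO: 400 → 500 → 640 → 800 → 1000 — 1 1/3 stops raised (brighter).
Net change so far: 5 1/3 stops brighter. Offset with the aperture: f/5 → f/5.6 → f/6.3 → f/7.1 → f/8 → f/9 → f/10 → f/11 → f/13 → f/14 → f/16 → f/18 → f/20 → f/22 → f/25 → f/29 → f/32.

f/32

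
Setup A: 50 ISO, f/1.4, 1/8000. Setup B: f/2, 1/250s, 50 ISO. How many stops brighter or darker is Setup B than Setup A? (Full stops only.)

4 stops brighter

Aperture: f/1.4 → f/2 — 1 stop narrower (darker).
Shutter speed: 1/8000 → 1/4000 → 1/2000 → 1/1000 → 1/500 → 1/250 — 5 stops longer (brighter).
ISO: unchanged.
Net: −1 +5 = +4 stops.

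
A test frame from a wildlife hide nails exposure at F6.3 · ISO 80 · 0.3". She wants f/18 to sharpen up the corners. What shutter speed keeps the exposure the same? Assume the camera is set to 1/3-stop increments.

2.5 s

Aperture: f/6.3 → f/7.1 → f/8 → f/9 → f/10 → f/11 → f/13 → f/14 → f/16 → f/18 — 3 stops narrower (darker).
Need 3 stops brighter from the shutter speed: 0.3 → 0.4 → 0.5 → 0.6 → 0.8 → 1 → 1.3 → 1.6 → 2 → 2.5.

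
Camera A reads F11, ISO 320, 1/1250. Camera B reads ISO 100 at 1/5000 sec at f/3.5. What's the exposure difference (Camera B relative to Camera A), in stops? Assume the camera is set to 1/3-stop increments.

Aperture: f/11 → f/10 → f/9 → f/8 → f/7.1 → f/6.3 → f/5.6 → f/5 → f/4.5 → f/4 → f/3.5 — 3 1/3 stops larger aperture (brighter).
Shutter speed: 1/1250 → 1/1600 → 1/2000 → 1/2500 → 1/3200 → 1/4000 → 1/5000 — 2 stops faster (darker).
ISO: 320 → 250 → 200 → 160 → 125 → 100 — 1 2/3 stops dropped (darker).
Net: +3 1/3 −2 −1 2/3 = −1/3 stops.

1/3 stop darker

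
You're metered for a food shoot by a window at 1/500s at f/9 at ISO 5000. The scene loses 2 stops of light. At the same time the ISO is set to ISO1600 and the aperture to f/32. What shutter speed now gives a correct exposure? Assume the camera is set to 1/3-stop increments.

Scene light: 2 stops darker.
ISO: 5000 → 4000 → 3200 → 2500 → 2000 → 1600 — 1 2/3 stops dropped (darker).
Aperture: f/9 → f/10 → f/11 → f/13 → f/14 → f/16 → f/18 → f/20 → f/22 → f/25 → f/29 → f/32 — 3 2/3 stops smaller aperture (darker).
Net so far: 7 1/3 stops darker. Shutter speed: 1/500 → 1/400 → 1/320 → 1/250 → 1/200 → 1/160 → 1/125 → 1/100 → 1/80 → 1/60 → 1/50 → 1/40 → 1/30 → 1/25 → 1/20 → 1/15 → 1/13 → 1/10 → 1/8 → 1/6 → 1/5 → 1/4 → 0.3.

0.3 s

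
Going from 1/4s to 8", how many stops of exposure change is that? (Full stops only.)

1/4 → 1/2 → 1 → 2 → 4 → 8 — count the steps: 5 stops.

5 stops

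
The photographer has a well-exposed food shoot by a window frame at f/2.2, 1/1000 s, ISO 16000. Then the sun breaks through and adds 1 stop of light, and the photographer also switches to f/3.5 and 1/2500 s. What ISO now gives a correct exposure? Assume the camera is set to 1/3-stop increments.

ISO 51200

Scene light: 1 stop brighter.
Aperture: f/2.2 → f/2.5 → f/2.8 → f/3.2 → f/3.5 — 1 1/3 stops smaller aperture (darker).
Shutter speed: 1/1000 → 1/1250 → 1/1600 → 1/2000 → 1/2500 — 1 1/3 stops faster (darker).
Net so far: 1 2/3 stops darker. ISO: 16000 → 20000 → 25600 → 32000 → 40000 → 51200.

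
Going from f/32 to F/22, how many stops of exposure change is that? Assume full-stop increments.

f/32 → f/22 — count the steps: 1 stop.

1 stop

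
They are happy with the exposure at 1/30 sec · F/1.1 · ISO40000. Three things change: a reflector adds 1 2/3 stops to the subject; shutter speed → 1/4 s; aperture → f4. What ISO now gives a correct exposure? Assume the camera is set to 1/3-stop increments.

Scene light: 1 2/3 stops brighter.
Shutter speed: 1/30 → 1/25 → 1/20 → 1/15 → 1/13 → 1/10 → 1/8 → 1/6 → 1/5 → 1/4 — 3 stops slower (brighter).
Aperture: f/1.1 → f/1.2 → f/1.4 → f/1.6 → f/1.8 → f/2 → f/2.2 → f/2.5 → f/2.8 → f/3.2 → f/3.5 → f/4 — 3 2/3 stops stopped down (darker).
Net so far: 1 stop brighter. ISO: 40000 → 32000 → 25600 → 20000.

ISO 20000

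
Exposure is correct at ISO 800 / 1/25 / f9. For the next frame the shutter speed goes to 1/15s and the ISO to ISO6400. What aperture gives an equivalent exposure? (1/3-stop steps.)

Shutter speed: 1/25 → 1/20 → 1/15 — 2/3 stop longer (brighter).
ISO: 800 → 1000 → 1250 → 1600 → 2000 → 2500 → 3200 → 4000 → 5000 → 6400 — 3 stops higher (brighter).
Net change so far: 3 2/3 stops brighter. Offset with the aperture: f/9 → f/10 → f/11 → f/13 → f/14 → f/16 → f/18 → f/20 → f/22 → f/25 → f/29 → f/32.

f/32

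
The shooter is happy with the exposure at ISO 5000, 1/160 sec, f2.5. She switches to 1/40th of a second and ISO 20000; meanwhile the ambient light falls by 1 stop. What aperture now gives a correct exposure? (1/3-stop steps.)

Scene light: 1 stop darker.
Shutter speed: 1/160 → 1/125 → 1/100 → 1/80 → 1/60 → 1/50 → 1/40 — 2 stops slower (brighter).
ISO: 5000 → 6400 → 8000 → 10000 → 12800 → 16000 → 20000 — 2 stops raised (brighter).
Net so far: 3 stops brighter. Aperture: f/2.5 → f/2.8 → f/3.2 → f/3.5 → f/4 → f/4.5 → f/5 → f/5.6 → f/6.3 → f/7.1.

f/7.1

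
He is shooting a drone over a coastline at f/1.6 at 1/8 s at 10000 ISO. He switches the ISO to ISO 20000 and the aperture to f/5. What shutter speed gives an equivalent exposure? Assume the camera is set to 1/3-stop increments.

0.6 s

ISO: 10000 → 12800 → 16000 → 20000 — 1 stop raised (brighter).
Aperture: f/1.6 → f/1.8 → f/2 → f/2.2 → f/2.5 → f/2.8 → f/3.2 → f/3.5 → f/4 → f/4.5 → f/5 — 3 1/3 stops smaller aperture (darker).
Net change so far: 2 1/3 stops darker. Offset with the shutter speed: 1/8 → 1/6 → 1/5 → 1/4 → 0.3 → 0.4 → 0.5 → 0.6.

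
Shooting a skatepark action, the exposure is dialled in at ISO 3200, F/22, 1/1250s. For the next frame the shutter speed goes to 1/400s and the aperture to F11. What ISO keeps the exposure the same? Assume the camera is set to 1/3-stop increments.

ISO 250

Shutter speed: 1/1250 → 1/1000 → 1/800 → 1/640 → 1/500 → 1/400 — 1 2/3 stops longer (brighter).
Aperture: f/22 → f/20 → f/18 → f/16 → f/14 → f/13 → f/11 — 2 stops larger aperture (brighter).
Net change so far: 3 2/3 stops brighter. Offset with the ISO: 3200 → 2500 → 2000 → 1600 → 1250 → 1000 → 800 → 640 → 500 → 400 → 320 → 250.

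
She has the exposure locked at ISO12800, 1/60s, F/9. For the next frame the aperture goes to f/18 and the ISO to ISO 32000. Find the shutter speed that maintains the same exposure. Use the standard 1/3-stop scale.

Aperture: f/9 → f/10 → f/11 → f/13 → f/14 → f/16 → f/18 — 2 stops smaller aperture (darker).
ISO: 12800 → 16000 → 20000 → 25600 → 32000 — 1 1/3 stops higher (brighter).
Net change so far: 2/3 stop darker. Offset with the shutter speed: 1/60 → 1/50 → 1/40.

1/40s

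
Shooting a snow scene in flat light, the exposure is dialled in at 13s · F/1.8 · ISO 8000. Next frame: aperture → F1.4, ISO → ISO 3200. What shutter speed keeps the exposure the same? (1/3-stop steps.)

Aperture: f/1.8 → f/1.6 → f/1.4 — 2/3 stop wider (brighter).
ISO: 8000 → 6400 → 5000 → 4000 → 3200 — 1 1/3 stops lower (darker).
Net change so far: 2/3 stop darker. Offset with the shutter speed: 13 → 15 → 20.

20 s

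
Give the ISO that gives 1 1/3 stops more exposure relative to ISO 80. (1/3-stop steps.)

ISO 200

ISO: 80 → 100 → 125 → 160 → 200 — 1 1/3 stops higher (brighter).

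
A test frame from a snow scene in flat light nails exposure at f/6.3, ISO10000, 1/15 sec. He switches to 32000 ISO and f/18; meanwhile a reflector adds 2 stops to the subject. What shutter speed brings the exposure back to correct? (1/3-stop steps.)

Scene light: 2 stops brighter.
ISO: 10000 → 12800 → 16000 → 20000 → 25600 → 32000 — 1 2/3 stops higher (brighter).
Aperture: f/6.3 → f/7.1 → f/8 → f/9 → f/10 → f/11 → f/13 → f/14 → f/16 → f/18 — 3 stops narrower (darker).
Net so far: 2/3 stop brighter. Shutter speed: 1/15 → 1/20 → 1/25.

1/25s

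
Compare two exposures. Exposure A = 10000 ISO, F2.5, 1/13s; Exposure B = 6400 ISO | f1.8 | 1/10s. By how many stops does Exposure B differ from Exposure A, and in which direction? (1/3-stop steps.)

2/3 stop brighter

Aperture: f/2.5 → f/2.2 → f/2 → f/1.8 — 1 stop larger aperture (brighter).
Shutter speed: 1/13 → 1/10 — 1/3 stop longer (brighter).
ISO: 10000 → 8000 → 6400 — 2/3 stop lower (darker).
Net: +1 +1/3 −2/3 = +2/3 stops.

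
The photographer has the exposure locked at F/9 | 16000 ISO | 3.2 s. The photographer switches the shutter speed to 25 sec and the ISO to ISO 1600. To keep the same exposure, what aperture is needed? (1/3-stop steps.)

Shutter speed: 3.2 → 4 → 5 → 6 → 8 → 10 → 13 → 15 → 20 → 25 — 3 stops longer (brighter).
ISO: 16000 → 12800 → 10000 → 8000 → 6400 → 5000 → 4000 → 3200 → 2500 → 2000 → 1600 — 3 1/3 stops dropped (darker).
Net change so far: 1/3 stop darker. Offset with the aperture: f/9 → f/8.

f/8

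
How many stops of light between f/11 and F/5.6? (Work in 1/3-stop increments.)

f/11 → f/10 → f/9 → f/8 → f/7.1 → f/6.3 → f/5.6 — count the steps: 6 third-stops = 2 stops.

2 stops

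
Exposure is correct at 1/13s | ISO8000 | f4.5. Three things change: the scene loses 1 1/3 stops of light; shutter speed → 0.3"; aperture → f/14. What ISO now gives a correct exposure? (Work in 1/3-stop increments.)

ISO 51200

Scene light: 1 1/3 stops darker.
Shutter speed: 1/13 → 1/10 → 1/8 → 1/6 → 1/5 → 1/4 → 0.3 — 2 stops slower (brighter).
Aperture: f/4.5 → f/5 → f/5.6 → f/6.3 → f/7.1 → f/8 → f/9 → f/10 → f/11 → f/13 → f/14 — 3 1/3 stops narrower (darker).
Net so far: 2 2/3 stops darker. ISO: 8000 → 10000 → 12800 → 16000 → 20000 → 25600 → 32000 → 40000 → 51200.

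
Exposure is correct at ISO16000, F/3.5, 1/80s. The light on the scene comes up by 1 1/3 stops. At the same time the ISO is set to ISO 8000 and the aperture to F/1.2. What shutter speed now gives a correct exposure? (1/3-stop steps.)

Scene light: 1 1/3 stops brighter.
ISO: 16000 → 12800 → 10000 → 8000 — 1 stop dropped (darker).
Aperture: f/3.5 → f/3.2 → f/2.8 → f/2.5 → f/2.2 → f/2 → f/1.8 → f/1.6 → f/1.4 → f/1.2 — 3 stops larger aperture (brighter).
Net so far: 3 1/3 stops brighter. Shutter speed: 1/80 → 1/100 → 1/125 → 1/160 → 1/200 → 1/250 → 1/320 → 1/400 → 1/500 → 1/640 → 1/800.

1/800s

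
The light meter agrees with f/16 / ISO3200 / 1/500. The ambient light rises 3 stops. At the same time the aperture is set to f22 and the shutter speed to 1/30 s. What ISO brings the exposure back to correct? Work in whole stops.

Scene light: 3 stops brighter.
Aperture: f/16 → f/22 — 1 stop smaller aperture (darker).
Shutter speed: 1/500 → 1/250 → 1/125 → 1/60 → 1/30 — 4 stops slower (brighter).
Net so far: 6 stops brighter. ISO: 3200 → 1600 → 800 → 400 → 200 → 100 → 50.

ISO 50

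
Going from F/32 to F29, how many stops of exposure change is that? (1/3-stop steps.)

f/32 → f/29 — count the steps: 1 third-stops = 1/3 stop.

1/3 stop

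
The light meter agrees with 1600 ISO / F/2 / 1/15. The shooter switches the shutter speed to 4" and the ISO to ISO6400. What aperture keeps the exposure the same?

f/32

Shutter speed: 1/15 → 1/8 → 1/4 → 1/2 → 1 → 2 → 4 — 6 stops longer (brighter).
ISO: 1600 → 3200 → 6400 — 2 stops higher (brighter).
Net change so far: 8 stops brighter. Offset with the aperture: f/2 → f/2.8 → f/4 → f/5.6 → f/8 → f/11 → f/16 → f/22 → f/32.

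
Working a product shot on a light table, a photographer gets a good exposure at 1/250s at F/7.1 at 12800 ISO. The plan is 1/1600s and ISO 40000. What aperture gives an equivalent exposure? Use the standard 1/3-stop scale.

f/5

Shutter speed: 1/250 → 1/320 → 1/400 → 1/500 → 1/640 → 1/800 → 1/1000 → 1/1250 → 1/1600 — 2 2/3 stops shorter (darker).
ISO: 12800 → 16000 → 20000 → 25600 → 32000 → 40000 — 1 2/3 stops raised (brighter).
Net change so far: 1 stop darker. Offset with the aperture: f/7.1 → f/6.3 → f/5.6 → f/5.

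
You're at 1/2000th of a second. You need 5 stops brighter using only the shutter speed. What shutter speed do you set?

Shutter speed: 1/2000 → 1/1000 → 1/500 → 1/250 → 1/125 → 1/60 — 5 stops longer (brighter).

1/60s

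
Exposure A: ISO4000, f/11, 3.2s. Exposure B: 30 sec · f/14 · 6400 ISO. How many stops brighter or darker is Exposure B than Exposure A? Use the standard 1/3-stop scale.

3 1/3 stops brighter

Aperture: f/11 → f/13 → f/14 — 2/3 stop stopped down (darker).
Shutter speed: 3.2 → 4 → 5 → 6 → 8 → 10 → 13 → 15 → 20 → 25 → 30 — 3 1/3 stops slower (brighter).
ISO: 4000 → 5000 → 6400 — 2/3 stop higher (brighter).
Net: −2/3 +3 1/3 +2/3 = +3 1/3 stops.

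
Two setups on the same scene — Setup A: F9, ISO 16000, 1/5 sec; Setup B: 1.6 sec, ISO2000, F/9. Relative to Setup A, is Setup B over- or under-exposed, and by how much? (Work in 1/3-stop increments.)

Aperture: unchanged.
Shutter speed: 1/5 → 1/4 → 0.3 → 0.4 → 0.5 → 0.6 → 0.8 → 1 → 1.3 → 1.6 — 3 stops longer (brighter).
ISO: 16000 → 12800 → 10000 → 8000 → 6400 → 5000 → 4000 → 3200 → 2500 → 2000 — 3 stops lower (darker).
Net: +3 −3 = 0 stops.

same exposure (0 stops)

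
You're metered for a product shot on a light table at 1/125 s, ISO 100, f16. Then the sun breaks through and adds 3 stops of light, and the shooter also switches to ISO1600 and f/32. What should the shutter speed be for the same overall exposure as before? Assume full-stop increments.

Scene light: 3 stops brighter.
ISO: 100 → 200 → 400 → 800 → 1600 — 4 stops higher (brighter).
Aperture: f/16 → f/22 → f/32 — 2 stops narrower (darker).
Net so far: 5 stops brighter. Shutter speed: 1/125 → 1/250 → 1/500 → 1/1000 → 1/2000 → 1/4000.

1/4000s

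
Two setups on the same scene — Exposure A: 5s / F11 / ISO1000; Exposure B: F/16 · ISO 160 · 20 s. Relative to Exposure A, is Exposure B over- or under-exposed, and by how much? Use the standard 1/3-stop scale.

1 2/3 stops darker

Aperture: f/11 → f/13 → f/14 → f/16 — 1 stop narrower (darker).
Shutter speed: 5 → 6 → 8 → 10 → 13 → 15 → 20 — 2 stops slower (brighter).
ISO: 1000 → 800 → 640 → 500 → 400 → 320 → 250 → 200 → 160 — 2 2/3 stops dropped (darker).
Net: −1 +2 −2 2/3 = −1 2/3 stops.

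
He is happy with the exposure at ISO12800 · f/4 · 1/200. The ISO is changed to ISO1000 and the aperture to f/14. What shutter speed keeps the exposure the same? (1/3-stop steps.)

ISO: 12800 → 10000 → 8000 → 6400 → 5000 → 4000 → 3200 → 2500 → 2000 → 1600 → 1250 → 1000 — 3 2/3 stops lower (darker).
Aperture: f/4 → f/4.5 → f/5 → f/5.6 → f/6.3 → f/7.1 → f/8 → f/9 → f/10 → f/11 → f/13 → f/14 — 3 2/3 stops narrower (darker).
Net change so far: 7 1/3 stops darker. Offset with the shutter speed: 1/200 → 1/160 → 1/125 → 1/100 → 1/80 → 1/60 → 1/50 → 1/40 → 1/30 → 1/25 → 1/20 → 1/15 → 1/13 → 1/10 → 1/8 → 1/6 → 1/5 → 1/4 → 0.3 → 0.4 → 0.5 → 0.6 → 0.8.

0.8 s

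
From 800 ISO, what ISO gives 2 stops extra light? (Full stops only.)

ISO 3200

ISO: 800 → 1600 → 3200 — 2 stops higher (brighter).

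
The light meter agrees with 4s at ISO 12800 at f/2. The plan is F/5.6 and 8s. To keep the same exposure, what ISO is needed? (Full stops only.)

Aperture: f/2 → f/2.8 → f/4 → f/5.6 — 3 stops narrower (darker).
Shutter speed: 4 → 8 — 1 stop slower (brighter).
Net change so far: 2 stops darker. Offset with the ISO: 12800 → 25600 → 51200.

ISO 51200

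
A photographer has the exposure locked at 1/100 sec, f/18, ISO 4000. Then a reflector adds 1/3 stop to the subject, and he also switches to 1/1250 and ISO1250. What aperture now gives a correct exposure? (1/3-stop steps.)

f/3.2

Scene light: 1/3 stop brighter.
Shutter speed: 1/100 → 1/125 → 1/160 → 1/200 → 1/250 → 1/320 → 1/400 → 1/500 → 1/640 → 1/800 → 1/1000 → 1/1250 — 3 2/3 stops faster (darker).
ISO: 4000 → 3200 → 2500 → 2000 → 1600 → 1250 — 1 2/3 stops dropped (darker).
Net so far: 5 stops darker. Aperture: f/18 → f/16 → f/14 → f/13 → f/11 → f/10 → f/9 → f/8 → f/7.1 → f/6.3 → f/5.6 → f/5 → f/4.5 → f/4 → f/3.5 → f/3.2.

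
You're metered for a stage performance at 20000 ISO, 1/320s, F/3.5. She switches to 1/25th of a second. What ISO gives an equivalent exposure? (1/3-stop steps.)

ISO 1600

Shutter speed: 1/320 → 1/250 → 1/200 → 1/160 → 1/125 → 1/100 → 1/80 → 1/60 → 1/50 → 1/40 → 1/30 → 1/25 — 3 2/3 stops slower (brighter).
Need 3 2/3 stops darker from the ISO: 20000 → 16000 → 12800 → 10000 → 8000 → 6400 → 5000 → 4000 → 3200 → 2500 → 2000 → 1600.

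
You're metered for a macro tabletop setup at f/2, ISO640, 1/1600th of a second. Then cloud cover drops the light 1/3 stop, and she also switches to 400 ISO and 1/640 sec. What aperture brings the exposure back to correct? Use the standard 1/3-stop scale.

f/2.2

Scene light: 1/3 stop darker.
ISO: 640 → 500 → 400 — 2/3 stop lower (darker).
Shutter speed: 1/1600 → 1/1250 → 1/1000 → 1/800 → 1/640 — 1 1/3 stops slower (brighter).
Net so far: 1/3 stop brighter. Aperture: f/2 → f/2.2.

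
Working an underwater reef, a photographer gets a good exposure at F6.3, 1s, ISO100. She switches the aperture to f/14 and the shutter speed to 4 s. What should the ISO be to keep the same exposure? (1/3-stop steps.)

Aperture: f/6.3 → f/7.1 → f/8 → f/9 → f/10 → f/11 → f/13 → f/14 — 2 1/3 stops smaller aperture (darker).
Shutter speed: 1 → 1.3 → 1.6 → 2 → 2.5 → 3.2 → 4 — 2 stops slower (brighter).
Net change so far: 1/3 stop darker. Offset with the ISO: 100 → 125.

ISO 125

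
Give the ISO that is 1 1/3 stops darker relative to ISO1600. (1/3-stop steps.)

ISO 640

ISO: 1600 → 1250 → 1000 → 800 → 640 — 1 1/3 stops dropped (darker).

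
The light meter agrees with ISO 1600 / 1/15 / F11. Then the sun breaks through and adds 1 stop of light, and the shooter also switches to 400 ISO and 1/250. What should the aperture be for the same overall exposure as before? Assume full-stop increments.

f/2

Scene light: 1 stop brighter.
ISO: 1600 → 800 → 400 — 2 stops lower (darker).
Shutter speed: 1/15 → 1/30 → 1/60 → 1/125 → 1/250 — 4 stops shorter (darker).
Net so far: 5 stops darker. Aperture: f/11 → f/8 → f/5.6 → f/4 → f/2.8 → f/2.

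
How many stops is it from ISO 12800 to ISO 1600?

3 stops

12800 → 6400 → 3200 → 1600 — count the steps: 3 stops.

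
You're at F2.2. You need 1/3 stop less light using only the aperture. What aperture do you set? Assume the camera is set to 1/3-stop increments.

f/2.5

Aperture: f/2.2 → f/2.5 — 1/3 stop stopped down (darker).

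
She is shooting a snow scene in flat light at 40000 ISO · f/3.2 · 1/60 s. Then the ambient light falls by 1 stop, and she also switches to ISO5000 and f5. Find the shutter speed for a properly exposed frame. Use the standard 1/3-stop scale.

0.6 s

Scene light: 1 stop darker.
ISO: 40000 → 32000 → 25600 → 20000 → 16000 → 12800 → 10000 → 8000 → 6400 → 5000 — 3 stops lower (darker).
Aperture: f/3.2 → f/3.5 → f/4 → f/4.5 → f/5 — 1 1/3 stops stopped down (darker).
Net so far: 5 1/3 stops darker. Shutter speed: 1/60 → 1/50 → 1/40 → 1/30 → 1/25 → 1/20 → 1/15 → 1/13 → 1/10 → 1/8 → 1/6 → 1/5 → 1/4 → 0.3 → 0.4 → 0.5 → 0.6.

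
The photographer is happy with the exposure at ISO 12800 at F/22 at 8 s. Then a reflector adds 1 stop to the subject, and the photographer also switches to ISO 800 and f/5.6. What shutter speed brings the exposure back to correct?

Scene light: 1 stop brighter.
ISO: 12800 → 6400 → 3200 → 1600 → 800 — 4 stops dropped (darker).
Aperture: f/22 → f/16 → f/11 → f/8 → f/5.6 — 4 stops opened up (brighter).
Net so far: 1 stop brighter. Shutter speed: 8 → 4.

4 s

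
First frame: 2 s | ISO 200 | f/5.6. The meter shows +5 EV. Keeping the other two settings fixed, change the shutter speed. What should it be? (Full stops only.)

1/15s

Overexposed by 5 stops → need 5 stops darker.
Shutter speed: 2 → 1 → 1/2 → 1/4 → 1/8 → 1/15.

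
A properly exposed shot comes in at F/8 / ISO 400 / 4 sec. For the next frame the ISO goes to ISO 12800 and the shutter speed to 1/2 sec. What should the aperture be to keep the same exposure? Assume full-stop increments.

ISO: 400 → 800 → 1600 → 3200 → 6400 → 12800 — 5 stops raised (brighter).
Shutter speed: 4 → 2 → 1 → 1/2 — 3 stops shorter (darker).
Net change so far: 2 stops brighter. Offset with the aperture: f/8 → f/11 → f/16.

f/16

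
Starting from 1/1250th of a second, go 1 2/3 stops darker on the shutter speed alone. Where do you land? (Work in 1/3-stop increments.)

1/4000s

Shutter speed: 1/1250 → 1/1600 → 1/2000 → 1/2500 → 1/3200 → 1/4000 — 1 2/3 stops shorter (darker).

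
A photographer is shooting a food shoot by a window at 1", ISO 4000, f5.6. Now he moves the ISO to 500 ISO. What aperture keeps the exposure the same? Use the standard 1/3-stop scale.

ISO: 4000 → 3200 → 2500 → 2000 → 1600 → 1250 → 1000 → 800 → 640 → 500 — 3 stops dropped (darker).
Need 3 stops brighter from the aperture: f/5.6 → f/5 → f/4.5 → f/4 → f/3.5 → f/3.2 → f/2.8 → f/2.5 → f/2.2 → f/2.

f/2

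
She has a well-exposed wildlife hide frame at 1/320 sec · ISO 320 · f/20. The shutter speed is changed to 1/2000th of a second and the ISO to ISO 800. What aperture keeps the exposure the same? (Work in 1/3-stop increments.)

Shutter speed: 1/320 → 1/400 → 1/500 → 1/640 → 1/800 → 1/1000 → 1/1250 → 1/1600 → 1/2000 — 2 2/3 stops faster (darker).
ISO: 320 → 400 → 500 → 640 → 800 — 1 1/3 stops raised (brighter).
Net change so far: 1 1/3 stops darker. Offset with the aperture: f/20 → f/18 → f/16 → f/14 → f/13.

f/13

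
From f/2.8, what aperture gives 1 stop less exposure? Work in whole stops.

f/4

Aperture: f/2.8 → f/4 — 1 stop stopped down (darker).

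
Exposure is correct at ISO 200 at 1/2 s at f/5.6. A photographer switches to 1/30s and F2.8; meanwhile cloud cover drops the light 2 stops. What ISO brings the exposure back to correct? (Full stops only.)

ISO 3200

Scene light: 2 stops darker.
Shutter speed: 1/2 → 1/4 → 1/8 → 1/15 → 1/30 — 4 stops faster (darker).
Aperture: f/5.6 → f/4 → f/2.8 — 2 stops larger aperture (brighter).
Net so far: 4 stops darker. ISO: 200 → 400 → 800 → 1600 → 3200.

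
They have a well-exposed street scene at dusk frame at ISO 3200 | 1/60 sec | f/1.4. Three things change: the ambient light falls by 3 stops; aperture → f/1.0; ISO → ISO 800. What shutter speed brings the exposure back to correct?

1/4s

Scene light: 3 stops darker.
Aperture: f/1.4 → f/1.0 — 1 stop opened up (brighter).
ISO: 3200 → 1600 → 800 — 2 stops dropped (darker).
Net so far: 4 stops darker. Shutter speed: 1/60 → 1/30 → 1/15 → 1/8 → 1/4.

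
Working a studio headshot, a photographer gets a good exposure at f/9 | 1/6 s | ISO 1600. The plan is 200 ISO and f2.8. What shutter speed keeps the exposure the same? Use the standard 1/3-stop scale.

1/8s

ISO: 1600 → 1250 → 1000 → 800 → 640 → 500 → 400 → 320 → 250 → 200 — 3 stops dropped (darker).
Aperture: f/9 → f/8 → f/7.1 → f/6.3 → f/5.6 → f/5 → f/4.5 → f/4 → f/3.5 → f/3.2 → f/2.8 — 3 1/3 stops wider (brighter).
Net change so far: 1/3 stop brighter. Offset with the shutter speed: 1/6 → 1/8.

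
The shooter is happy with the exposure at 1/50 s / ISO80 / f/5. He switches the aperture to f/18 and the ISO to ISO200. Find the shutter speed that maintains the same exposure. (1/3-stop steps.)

Aperture: f/5 → f/5.6 → f/6.3 → f/7.1 → f/8 → f/9 → f/10 → f/11 → f/13 → f/14 → f/16 → f/18 — 3 2/3 stops narrower (darker).
ISO: 80 → 100 → 125 → 160 → 200 — 1 1/3 stops raised (brighter).
Net change so far: 2 1/3 stops darker. Offset with the shutter speed: 1/50 → 1/40 → 1/30 → 1/25 → 1/20 → 1/15 → 1/13 → 1/10.

1/10s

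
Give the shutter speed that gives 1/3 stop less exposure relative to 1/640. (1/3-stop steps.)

1/800s

Shutter speed: 1/640 → 1/800 — 1/3 stop faster (darker).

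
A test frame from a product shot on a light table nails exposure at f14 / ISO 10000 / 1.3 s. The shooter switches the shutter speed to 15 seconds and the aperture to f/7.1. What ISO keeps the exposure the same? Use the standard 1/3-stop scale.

Shutter speed: 1.3 → 1.6 → 2 → 2.5 → 3.2 → 4 → 5 → 6 → 8 → 10 → 13 → 15 — 3 2/3 stops slower (brighter).
Aperture: f/14 → f/13 → f/11 → f/10 → f/9 → f/8 → f/7.1 — 2 stops wider (brighter).
Net change so far: 5 2/3 stops brighter. Offset with the ISO: 10000 → 8000 → 6400 → 5000 → 4000 → 3200 → 2500 → 2000 → 1600 → 1250 → 1000 → 800 → 640 → 500 → 400 → 320 → 250 → 200.

ISO 200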